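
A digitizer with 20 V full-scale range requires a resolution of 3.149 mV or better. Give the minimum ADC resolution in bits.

Number of steps required ≥ 20 V / 3.149 mV = 6351.22.
Need 2^N ≥ 6351.22; 2^12 = 4096, 2^13 = 8192.
Minimum N = 13.

13 bits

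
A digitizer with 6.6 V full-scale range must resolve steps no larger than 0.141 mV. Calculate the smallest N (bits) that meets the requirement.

Number of steps required ≥ 6.6 V / 0.141 mV = 46808.51.
Need 2^N ≥ 46808.51; 2^15 = 32768, 2^16 = 65536.
Minimum N = 16.

16 bits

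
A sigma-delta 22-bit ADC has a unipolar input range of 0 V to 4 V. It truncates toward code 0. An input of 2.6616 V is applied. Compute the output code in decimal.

Full-scale span = 4 V; LSB = 4/2^22 = 0.95 µV.
(2.6616 − 0) / 9.53674e-07 = 2790889.882 LSBs.
So the output code is 2790889.

code 2790889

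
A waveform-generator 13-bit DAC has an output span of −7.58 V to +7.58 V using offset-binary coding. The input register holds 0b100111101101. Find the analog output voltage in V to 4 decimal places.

-2.8777 V

LSB = 15.16 V / 2^13 = 1.851 mV.
Code 0b100111101101 = 2541 decimal.
V_out = (−7.58) + 2541 × 0.00185059 V = -2.87766 V.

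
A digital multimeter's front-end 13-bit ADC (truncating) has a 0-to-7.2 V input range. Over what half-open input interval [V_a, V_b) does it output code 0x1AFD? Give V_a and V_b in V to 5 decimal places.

LSB = 7.2/2^13 = 0.879 mV.
Code 0x1AFD = 6909 decimal.
V_a = V_low + 6909·LSB = 6.07236 V; V_b = V_low + 6910·LSB = 6.07324 V.

[6.07236 V, 6.07324 V)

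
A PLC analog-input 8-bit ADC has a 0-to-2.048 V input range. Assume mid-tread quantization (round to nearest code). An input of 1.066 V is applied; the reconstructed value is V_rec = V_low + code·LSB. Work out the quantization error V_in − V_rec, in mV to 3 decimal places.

2.000 mV

LSB = 2.048/2^8 = 8.000 mV.
Scaled input = 133.2500 LSBs, so code = 133.
V_rec = 0 + 133·0.008 = 1.064 V.
Error = 1.066 − 1.064 = 0.002 V = 2.000 mV.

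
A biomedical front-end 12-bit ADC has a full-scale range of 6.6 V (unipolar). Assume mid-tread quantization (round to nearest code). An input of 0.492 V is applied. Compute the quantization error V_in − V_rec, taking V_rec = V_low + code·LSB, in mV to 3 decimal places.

Step size: 6.6 V ÷ 2^12 = 1.611 mV.
(V_in − V_low)/LSB = (0.492 − 0)/0.00161133 = 305.3382 → code 305 (round).
Code 305 maps back to 0 + 305×0.00161133 V = 0.49145508 V.
Difference: 0.000544922 V → 0.545 mV.

0.545 mV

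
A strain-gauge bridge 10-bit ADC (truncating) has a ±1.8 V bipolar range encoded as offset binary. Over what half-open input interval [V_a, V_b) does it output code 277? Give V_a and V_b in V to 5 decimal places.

[-0.82617 V, -0.82266 V)

LSB = 3.6/2^10 = 3.516 mV.
V_a = V_low + 277·LSB = -0.826172 V; V_b = V_low + 278·LSB = -0.822656 V.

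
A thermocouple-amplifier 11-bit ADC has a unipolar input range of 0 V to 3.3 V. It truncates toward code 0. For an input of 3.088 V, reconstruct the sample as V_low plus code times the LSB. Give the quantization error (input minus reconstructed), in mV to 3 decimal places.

0.695 mV

One LSB is 3.3 V / 2048 = 1.611 mV.
(V_in − V_low)/LSB = (3.088 − 0)/0.00161133 = 1916.4315 → code 1916 (floor).
Code 1916 maps back to 0 + 1916×0.00161133 V = 3.0873047 V.
V_in − V_rec = 0.000695312 V = 0.695 mV.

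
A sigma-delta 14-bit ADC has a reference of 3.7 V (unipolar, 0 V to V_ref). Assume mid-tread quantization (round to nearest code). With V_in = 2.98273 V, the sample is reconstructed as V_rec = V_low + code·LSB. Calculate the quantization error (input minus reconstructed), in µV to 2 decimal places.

LSB = 3.7/2^14 = 225.83 µV.
(2.98273 − 0)/0.00022583 = 13207.8509; round gives code 13208.
Code 13208 maps back to 0 + 13208×0.00022583 V = 2.9827637 V.
Difference: -3.36719e-05 V → -33.67 µV.

-33.67 µV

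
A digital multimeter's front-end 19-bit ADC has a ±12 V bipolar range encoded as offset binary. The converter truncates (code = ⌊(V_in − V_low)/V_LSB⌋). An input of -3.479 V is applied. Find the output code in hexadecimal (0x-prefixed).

With 524288 levels over 24 V, one step is 45.78 µV.
(V_in − V_low)/LSB = (-3.479 − (−12)) / 4.57764e-05 = 186144.085.
So the output code is 186144.
In hexadecimal (0x-prefixed): 0x2D720.

code 0x2D720 (decimal 186144)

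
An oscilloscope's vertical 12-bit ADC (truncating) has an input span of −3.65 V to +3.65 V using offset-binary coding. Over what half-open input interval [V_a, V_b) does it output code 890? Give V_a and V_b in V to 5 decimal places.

[-2.06382 V, -2.06204 V)

LSB = 7.3/2^12 = 1.782 mV.
V_a = V_low + 890·LSB = -2.06382 V; V_b = V_low + 891·LSB = -2.06204 V.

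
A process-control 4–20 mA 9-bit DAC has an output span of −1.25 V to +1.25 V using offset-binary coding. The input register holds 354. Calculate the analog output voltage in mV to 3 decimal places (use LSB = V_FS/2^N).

478.516 mV

LSB = 2.5 V / 2^9 = 4.883 mV.
V_out = (−1.25) + 354 × 0.00488281 V = 0.478516 V.
= 478.516 mV.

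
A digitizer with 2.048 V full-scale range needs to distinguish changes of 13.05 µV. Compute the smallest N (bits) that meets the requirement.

18 bits

Number of steps required ≥ 2.048 V / 13.05 µV = 156934.87.
Need 2^N ≥ 156934.87; 2^17 = 131072, 2^18 = 262144.
Minimum N = 18.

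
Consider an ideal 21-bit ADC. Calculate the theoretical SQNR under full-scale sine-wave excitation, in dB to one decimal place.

SNR ≈ 6.02·N + 1.76 dB = 6.02·21 + 1.76 = 128.18 dB.

128.2 dB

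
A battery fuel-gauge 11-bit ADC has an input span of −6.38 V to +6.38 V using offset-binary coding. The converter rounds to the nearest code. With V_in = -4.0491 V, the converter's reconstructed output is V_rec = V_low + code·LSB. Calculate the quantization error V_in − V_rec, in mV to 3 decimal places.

0.705 mV

Step size: 12.76 V ÷ 2^11 = 6.230 mV.
(-4.0491 − (−6.38))/0.00623047 = 374.1131; round gives code 374.
Reconstructed: -4.0498047 V.
V_in − V_rec = 0.000704688 V = 0.705 mV.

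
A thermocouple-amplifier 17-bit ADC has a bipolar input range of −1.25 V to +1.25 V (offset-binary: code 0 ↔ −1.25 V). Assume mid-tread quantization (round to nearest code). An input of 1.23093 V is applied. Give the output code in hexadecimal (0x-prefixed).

code 0x1FC18 (decimal 130072)

LSB = 2.5 V / 131072 = 19.07 µV.
Input sits at 130072.183 steps above V_low.
round(130072.183) = 130072.
In hexadecimal (0x-prefixed): 0x1FC18.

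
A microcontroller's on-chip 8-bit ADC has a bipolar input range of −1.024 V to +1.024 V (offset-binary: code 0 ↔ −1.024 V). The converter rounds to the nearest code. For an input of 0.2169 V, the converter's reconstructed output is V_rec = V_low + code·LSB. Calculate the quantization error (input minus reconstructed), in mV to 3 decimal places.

LSB = 2.048/2^8 = 8.000 mV.
(0.2169 − (−1.024))/0.008 = 155.1125; round gives code 155.
Code 155 maps back to (−1.024) + 155×0.008 V = 0.216 V.
Difference: 0.0009 V → 0.900 mV.

0.900 mV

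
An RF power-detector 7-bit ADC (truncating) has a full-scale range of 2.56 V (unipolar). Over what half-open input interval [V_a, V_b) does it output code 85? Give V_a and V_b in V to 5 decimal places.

[1.70000 V, 1.72000 V)

LSB = 2.56/2^7 = 20.000 mV.
V_a = V_low + 85·LSB = 1.7 V; V_b = V_low + 86·LSB = 1.72 V.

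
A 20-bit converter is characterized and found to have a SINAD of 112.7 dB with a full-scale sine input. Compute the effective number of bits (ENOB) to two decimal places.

ENOB = (SINAD − 1.76) / 6.02 = (112.7 − 1.76)/6.02 = 18.429.

18.43 bits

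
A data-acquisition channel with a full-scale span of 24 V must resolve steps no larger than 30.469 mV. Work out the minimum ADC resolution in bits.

Number of steps required ≥ 24 V / 30.469 mV = 787.69.
Need 2^N ≥ 787.69; 2^9 = 512, 2^10 = 1024.
Minimum N = 10.

10 bits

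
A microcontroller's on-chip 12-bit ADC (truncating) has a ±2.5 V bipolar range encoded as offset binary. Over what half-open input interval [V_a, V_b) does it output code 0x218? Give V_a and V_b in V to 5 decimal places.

[-1.84570 V, -1.84448 V)

LSB = 5/2^12 = 1.221 mV.
Code 0x218 = 536 decimal.
V_a = V_low + 536·LSB = -1.8457 V; V_b = V_low + 537·LSB = -1.84448 V.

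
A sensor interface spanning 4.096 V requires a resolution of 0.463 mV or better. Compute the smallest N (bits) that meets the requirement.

14 bits

Number of steps required ≥ 4.096 V / 0.463 mV = 8846.65.
Need 2^N ≥ 8846.65; 2^13 = 8192, 2^14 = 16384.
Minimum N = 14.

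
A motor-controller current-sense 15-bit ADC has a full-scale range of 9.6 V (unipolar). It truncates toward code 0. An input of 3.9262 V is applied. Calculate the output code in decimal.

code 13401

LSB = 9.6 V / 32768 = 292.97 µV.
(V_in − V_low)/LSB = (3.9262 − 0) / 0.000292969 = 13401.429.
So the output code is 13401.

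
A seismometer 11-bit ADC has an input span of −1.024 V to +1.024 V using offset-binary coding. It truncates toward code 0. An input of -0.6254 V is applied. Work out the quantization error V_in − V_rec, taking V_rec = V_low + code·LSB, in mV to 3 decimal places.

0.600 mV

One LSB is 2.048 V / 2048 = 1.000 mV.
Scaled input = 398.6000 LSBs, so code = 398.
Code 398 maps back to (−1.024) + 398×0.001 V = -0.626 V.
Error = -0.6254 − (−0.626) = 0.0006 V = 0.600 mV.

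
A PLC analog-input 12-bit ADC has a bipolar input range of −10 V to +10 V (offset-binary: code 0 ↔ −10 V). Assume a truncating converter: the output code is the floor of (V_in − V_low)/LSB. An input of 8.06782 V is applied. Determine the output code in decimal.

code 3700

Full-scale span = 20 V; LSB = 20/2^12 = 4.883 mV.
(8.06782 − (−10)) / 0.00488281 = 3700.290 LSBs.
So the output code is 3700.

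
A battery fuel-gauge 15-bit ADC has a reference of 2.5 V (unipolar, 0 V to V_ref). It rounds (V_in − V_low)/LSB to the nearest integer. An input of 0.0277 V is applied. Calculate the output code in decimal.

code 363

Full-scale span = 2.5 V; LSB = 2.5/2^15 = 76.29 µV.
Input sits at 363.069 steps above V_low.
So the output code is 363.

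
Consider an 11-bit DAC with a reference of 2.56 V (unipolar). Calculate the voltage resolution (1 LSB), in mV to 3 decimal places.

Full-scale span = 2.56 V.
LSB = 2.56 / 2^11 = 2.56 / 2048 = 0.00125 V = 1.250 mV.

1.250 mV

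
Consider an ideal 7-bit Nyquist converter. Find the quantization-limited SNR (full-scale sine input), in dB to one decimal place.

SNR ≈ 6.02·N + 1.76 dB = 6.02·7 + 1.76 = 43.90 dB.

43.9 dB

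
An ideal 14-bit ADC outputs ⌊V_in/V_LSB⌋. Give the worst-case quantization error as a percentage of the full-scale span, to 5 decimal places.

0.00610 %

Truncating → worst-case error = 1 LSB = V_FS/2^14, so 100/16384 = 0.00610352 % of full scale.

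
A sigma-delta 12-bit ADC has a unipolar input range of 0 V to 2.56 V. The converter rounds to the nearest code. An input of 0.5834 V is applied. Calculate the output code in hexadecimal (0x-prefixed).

LSB = 2.56 V / 4096 = 0.625 mV.
(0.5834 − 0) / 0.000625 = 933.440 LSBs.
round(933.440) = 933.
In hexadecimal (0x-prefixed): 0x3A5.

code 0x3A5 (decimal 933)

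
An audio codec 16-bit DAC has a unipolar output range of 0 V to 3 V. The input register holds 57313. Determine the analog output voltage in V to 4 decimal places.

LSB = 3 V / 2^16 = 45.78 µV.
V_out = 0 + 57313 × 4.57764e-05 V = 2.62358 V.

2.6236 V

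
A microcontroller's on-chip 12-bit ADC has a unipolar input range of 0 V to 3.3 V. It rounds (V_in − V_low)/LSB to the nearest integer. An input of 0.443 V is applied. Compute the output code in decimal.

code 550

LSB = 3.3 V / 4096 = 0.806 mV.
Input sits at 549.857 steps above V_low.
Round → code 550.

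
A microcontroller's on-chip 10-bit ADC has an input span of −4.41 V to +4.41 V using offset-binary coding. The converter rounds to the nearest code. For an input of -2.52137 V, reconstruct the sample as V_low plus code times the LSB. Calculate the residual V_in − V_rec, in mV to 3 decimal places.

2.321 mV

One LSB is 8.82 V / 1024 = 8.613 mV.
(-2.52137 − (−4.41))/0.00861328 = 219.2695; round gives code 219.
V_rec = (−4.41) + 219·0.00861328 = -2.5236914 V.
V_in − V_rec = 0.00232141 V = 2.321 mV.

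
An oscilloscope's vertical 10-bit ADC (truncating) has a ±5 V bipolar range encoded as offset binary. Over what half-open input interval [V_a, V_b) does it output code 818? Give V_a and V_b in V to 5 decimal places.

LSB = 10/2^10 = 9.766 mV.
V_a = V_low + 818·LSB = 2.98828 V; V_b = V_low + 819·LSB = 2.99805 V.

[2.98828 V, 2.99805 V)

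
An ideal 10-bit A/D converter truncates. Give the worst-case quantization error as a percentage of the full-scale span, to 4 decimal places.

0.0977 %

Truncating → worst-case error = 1 LSB = V_FS/2^10, so 100/1024 = 0.0976562 % of full scale.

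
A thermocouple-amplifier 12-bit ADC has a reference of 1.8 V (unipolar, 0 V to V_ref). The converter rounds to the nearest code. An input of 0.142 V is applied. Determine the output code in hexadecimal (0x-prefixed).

code 0x143 (decimal 323)

LSB = 1.8 V / 4096 = 439.45 µV.
(0.142 − 0) / 0.000439453 = 323.129 LSBs.
round(323.129) = 323.
In hexadecimal (0x-prefixed): 0x143.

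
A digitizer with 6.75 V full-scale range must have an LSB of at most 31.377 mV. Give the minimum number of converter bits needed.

Number of steps required ≥ 6.75 V / 31.377 mV = 215.13.
Need 2^N ≥ 215.13; 2^7 = 128, 2^8 = 256.
Minimum N = 8.

8 bits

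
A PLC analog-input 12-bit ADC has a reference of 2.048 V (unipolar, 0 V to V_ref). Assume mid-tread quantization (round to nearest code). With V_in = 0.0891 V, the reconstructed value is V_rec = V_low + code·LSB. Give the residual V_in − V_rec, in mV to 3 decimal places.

0.100 mV

Step size: 2.048 V ÷ 2^12 = 0.500 mV.
(0.0891 − 0)/0.0005 = 178.2000; round gives code 178.
V_rec = 0 + 178·0.0005 = 0.089 V.
Error = 0.0891 − 0.089 = 0.0001 V = 0.100 mV.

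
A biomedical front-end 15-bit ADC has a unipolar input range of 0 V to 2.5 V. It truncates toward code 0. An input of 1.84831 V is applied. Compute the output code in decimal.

Full-scale span = 2.5 V; LSB = 2.5/2^15 = 76.29 µV.
(V_in − V_low)/LSB = (1.84831 − 0) / 7.62939e-05 = 24226.169.
Floor → code 24226.

code 24226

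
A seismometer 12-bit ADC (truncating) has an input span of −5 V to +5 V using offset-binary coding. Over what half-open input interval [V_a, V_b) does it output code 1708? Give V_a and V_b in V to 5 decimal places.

LSB = 10/2^12 = 2.441 mV.
V_a = V_low + 1708·LSB = -0.830078 V; V_b = V_low + 1709·LSB = -0.827637 V.

[-0.83008 V, -0.82764 V)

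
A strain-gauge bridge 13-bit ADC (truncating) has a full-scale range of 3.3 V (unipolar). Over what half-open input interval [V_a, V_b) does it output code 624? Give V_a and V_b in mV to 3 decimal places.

LSB = 3.3/2^13 = 402.83 µV.
V_a = V_low + 624·LSB = 0.251367 V; V_b = V_low + 625·LSB = 0.25177 V.

[251.367 mV, 251.770 mV)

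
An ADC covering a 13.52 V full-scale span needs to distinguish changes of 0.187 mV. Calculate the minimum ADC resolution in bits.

Number of steps required ≥ 13.52 V / 0.187 mV = 72299.47.
Need 2^N ≥ 72299.47; 2^16 = 65536, 2^17 = 131072.
Minimum N = 17.

17 bits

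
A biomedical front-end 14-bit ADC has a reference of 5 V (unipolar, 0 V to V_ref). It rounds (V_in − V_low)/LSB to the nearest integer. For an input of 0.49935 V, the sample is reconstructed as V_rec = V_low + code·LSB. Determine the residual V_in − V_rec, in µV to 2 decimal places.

Step size: 5 V ÷ 2^14 = 305.18 µV.
(V_in − V_low)/LSB = (0.49935 − 0)/0.000305176 = 1636.2701 → code 1636 (round).
V_rec = 0 + 1636·0.000305176 = 0.49926758 V.
Error = 0.49935 − 0.49926758 = 8.24219e-05 V = 82.42 µV.

82.42 µV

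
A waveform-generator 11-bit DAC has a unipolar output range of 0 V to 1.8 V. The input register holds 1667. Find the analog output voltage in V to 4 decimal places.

1.4651 V

LSB = 1.8 V / 2^11 = 0.879 mV.
V_out = 0 + 1667 × 0.000878906 V = 1.46514 V.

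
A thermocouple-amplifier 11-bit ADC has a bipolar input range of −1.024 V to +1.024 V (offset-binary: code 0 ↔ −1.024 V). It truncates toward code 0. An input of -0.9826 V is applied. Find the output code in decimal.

Full-scale span = 2.048 V; LSB = 2.048/2^11 = 1.000 mV.
(-0.9826 − (−1.024)) / 0.001 = 41.400 LSBs.
⌊·⌋(41.400) = 41.

code 41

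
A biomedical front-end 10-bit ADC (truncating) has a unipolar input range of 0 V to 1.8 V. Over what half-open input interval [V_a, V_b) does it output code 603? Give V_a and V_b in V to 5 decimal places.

[1.05996 V, 1.06172 V)

LSB = 1.8/2^10 = 1.758 mV.
V_a = V_low + 603·LSB = 1.05996 V; V_b = V_low + 604·LSB = 1.06172 V.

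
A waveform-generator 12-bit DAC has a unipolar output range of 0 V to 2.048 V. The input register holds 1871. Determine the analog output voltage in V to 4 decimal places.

0.9355 V

LSB = 2.048 V / 2^12 = 0.500 mV.
V_out = 0 + 1871 × 0.0005 V = 0.9355 V.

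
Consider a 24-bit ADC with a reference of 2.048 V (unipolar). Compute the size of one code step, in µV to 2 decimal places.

Full-scale span = 2.048 V.
LSB = 2.048 / 2^24 = 2.048 / 16777216 = 1.2207e-07 V = 0.12 µV.

0.12 µV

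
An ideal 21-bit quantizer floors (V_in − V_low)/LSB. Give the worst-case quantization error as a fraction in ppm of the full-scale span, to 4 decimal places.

Truncating → worst-case error = 1 LSB = V_FS/2^21, so 1e+06/2097152 = 0.476837 ppm of full scale.

0.4768 ppm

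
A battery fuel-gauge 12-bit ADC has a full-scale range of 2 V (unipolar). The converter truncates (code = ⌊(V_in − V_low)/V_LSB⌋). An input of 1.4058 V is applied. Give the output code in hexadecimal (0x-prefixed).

code 0xB3F (decimal 2879)

Full-scale span = 2 V; LSB = 2/2^12 = 488.28 µV.
(V_in − V_low)/LSB = (1.4058 − 0) / 0.000488281 = 2879.078.
So the output code is 2879.
In hexadecimal (0x-prefixed): 0xB3F.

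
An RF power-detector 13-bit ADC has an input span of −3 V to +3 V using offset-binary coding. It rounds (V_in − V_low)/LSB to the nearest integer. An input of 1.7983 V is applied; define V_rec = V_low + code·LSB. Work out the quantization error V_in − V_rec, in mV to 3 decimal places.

0.204 mV

One LSB is 6 V / 8192 = 0.732 mV.
Scaled input = 6551.2789 LSBs, so code = 6551.
Code 6551 maps back to (−3) + 6551×0.000732422 V = 1.7980957 V.
V_in − V_rec = 0.000204297 V = 0.204 mV.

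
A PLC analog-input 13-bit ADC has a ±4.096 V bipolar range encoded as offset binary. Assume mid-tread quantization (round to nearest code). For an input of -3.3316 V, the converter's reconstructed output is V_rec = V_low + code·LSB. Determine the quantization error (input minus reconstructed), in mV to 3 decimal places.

Step size: 8.192 V ÷ 2^13 = 1.000 mV.
Scaled input = 764.4000 LSBs, so code = 764.
Reconstructed: -3.332 V.
Error = -3.3316 − (−3.332) = 0.0004 V = 0.400 mV.

0.400 mV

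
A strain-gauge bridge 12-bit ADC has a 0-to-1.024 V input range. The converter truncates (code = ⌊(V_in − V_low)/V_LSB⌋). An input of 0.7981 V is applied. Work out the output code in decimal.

code 3192

Full-scale span = 1.024 V; LSB = 1.024/2^12 = 250.00 µV.
(V_in − V_low)/LSB = (0.7981 − 0) / 0.00025 = 3192.400.
So the output code is 3192.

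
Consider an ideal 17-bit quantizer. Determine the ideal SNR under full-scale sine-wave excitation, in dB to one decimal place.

104.1 dB

SNR ≈ 6.02·N + 1.76 dB = 6.02·17 + 1.76 = 104.10 dB.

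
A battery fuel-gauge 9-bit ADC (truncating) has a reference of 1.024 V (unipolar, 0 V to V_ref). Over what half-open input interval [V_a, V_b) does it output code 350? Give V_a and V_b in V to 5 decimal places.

LSB = 1.024/2^9 = 2.000 mV.
V_a = V_low + 350·LSB = 0.7 V; V_b = V_low + 351·LSB = 0.702 V.

[0.70000 V, 0.70200 V)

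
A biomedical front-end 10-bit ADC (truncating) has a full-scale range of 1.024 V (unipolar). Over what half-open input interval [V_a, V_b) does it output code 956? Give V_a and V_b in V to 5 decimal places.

[0.95600 V, 0.95700 V)

LSB = 1.024/2^10 = 1.000 mV.
V_a = V_low + 956·LSB = 0.956 V; V_b = V_low + 957·LSB = 0.957 V.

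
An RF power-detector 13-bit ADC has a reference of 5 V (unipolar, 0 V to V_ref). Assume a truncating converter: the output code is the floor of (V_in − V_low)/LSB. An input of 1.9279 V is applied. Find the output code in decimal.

Full-scale span = 5 V; LSB = 5/2^13 = 0.610 mV.
(V_in − V_low)/LSB = (1.9279 − 0) / 0.000610352 = 3158.671.
Floor → code 3158.

code 3158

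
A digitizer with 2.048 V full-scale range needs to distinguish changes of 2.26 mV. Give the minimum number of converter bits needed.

10 bits

Number of steps required ≥ 2.048 V / 2.26 mV = 906.19.
Need 2^N ≥ 906.19; 2^9 = 512, 2^10 = 1024.
Minimum N = 10.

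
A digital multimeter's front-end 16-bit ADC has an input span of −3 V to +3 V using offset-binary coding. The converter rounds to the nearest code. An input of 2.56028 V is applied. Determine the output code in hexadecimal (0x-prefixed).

With 65536 levels over 6 V, one step is 91.55 µV.
Input sits at 60733.085 steps above V_low.
round(60733.085) = 60733.
In hexadecimal (0x-prefixed): 0xED3D.

code 0xED3D (decimal 60733)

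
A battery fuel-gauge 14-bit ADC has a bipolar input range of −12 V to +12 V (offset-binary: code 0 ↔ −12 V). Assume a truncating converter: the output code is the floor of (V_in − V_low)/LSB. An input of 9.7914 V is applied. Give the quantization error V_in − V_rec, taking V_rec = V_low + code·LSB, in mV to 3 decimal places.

0.384 mV

LSB = 24/2^14 = 1.465 mV.
(V_in − V_low)/LSB = (9.7914 − (−12))/0.00146484 = 14876.2624 → code 14876 (floor).
Reconstructed: 9.7910156 V.
V_in − V_rec = 0.000384375 V = 0.384 mV.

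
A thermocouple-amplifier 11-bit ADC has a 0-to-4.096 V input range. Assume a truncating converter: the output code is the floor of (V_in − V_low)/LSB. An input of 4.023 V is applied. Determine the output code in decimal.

code 2011

With 2048 levels over 4.096 V, one step is 2.000 mV.
(4.023 − 0) / 0.002 = 2011.500 LSBs.
⌊·⌋(2011.500) = 2011.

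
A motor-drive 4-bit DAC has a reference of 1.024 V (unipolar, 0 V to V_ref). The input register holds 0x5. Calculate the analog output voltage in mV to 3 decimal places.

320.000 mV

LSB = 1.024 V / 2^4 = 64.000 mV.
Code 0x5 = 5 decimal.
V_out = 0 + 5 × 0.064 V = 0.32 V.
= 320.000 mV.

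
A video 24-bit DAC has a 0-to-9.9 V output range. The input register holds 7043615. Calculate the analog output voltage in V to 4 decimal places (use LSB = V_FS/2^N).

LSB = 9.9 V / 2^24 = 0.59 µV.
V_out = 0 + 7043615 × 5.90086e-07 V = 4.15634 V.

4.1563 V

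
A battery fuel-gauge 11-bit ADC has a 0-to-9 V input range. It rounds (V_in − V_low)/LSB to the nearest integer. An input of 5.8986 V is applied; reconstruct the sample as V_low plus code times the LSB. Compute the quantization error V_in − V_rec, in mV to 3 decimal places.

1.139 mV

One LSB is 9 V / 2048 = 4.395 mV.
Scaled input = 1342.2592 LSBs, so code = 1342.
V_rec = 0 + 1342·0.00439453 = 5.8974609 V.
Difference: 0.00113906 V → 1.139 mV.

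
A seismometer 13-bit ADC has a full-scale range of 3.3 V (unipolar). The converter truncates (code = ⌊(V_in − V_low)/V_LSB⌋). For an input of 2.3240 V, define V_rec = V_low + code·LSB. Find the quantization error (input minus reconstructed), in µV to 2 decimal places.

LSB = 3.3/2^13 = 402.83 µV.
(2.3240 − 0)/0.000402832 = 5769.1539; ⌊·⌋ gives code 5769.
V_rec = 0 + 5769·0.000402832 = 2.323938 V.
Difference: 6.20117e-05 V → 62.01 µV.

62.01 µV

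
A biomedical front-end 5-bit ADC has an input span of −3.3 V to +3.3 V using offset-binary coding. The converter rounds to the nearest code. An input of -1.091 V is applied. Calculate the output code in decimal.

Full-scale span = 6.6 V; LSB = 6.6/2^5 = 206.250 mV.
(-1.091 − (−3.3)) / 0.20625 = 10.710 LSBs.
round(10.710) = 11.

code 11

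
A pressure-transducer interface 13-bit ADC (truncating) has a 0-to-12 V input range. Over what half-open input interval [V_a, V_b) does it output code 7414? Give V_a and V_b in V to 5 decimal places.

LSB = 12/2^13 = 1.465 mV.
V_a = V_low + 7414·LSB = 10.8604 V; V_b = V_low + 7415·LSB = 10.8618 V.

[10.86035 V, 10.86182 V)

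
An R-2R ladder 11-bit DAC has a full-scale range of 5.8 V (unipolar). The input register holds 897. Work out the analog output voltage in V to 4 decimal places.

2.5403 V

LSB = 5.8 V / 2^11 = 2.832 mV.
V_out = 0 + 897 × 0.00283203 V = 2.54033 V.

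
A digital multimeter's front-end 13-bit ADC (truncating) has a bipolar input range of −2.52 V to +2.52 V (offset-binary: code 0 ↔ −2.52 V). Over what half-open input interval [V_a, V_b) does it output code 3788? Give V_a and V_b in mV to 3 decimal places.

[-189.492 mV, -188.877 mV)

LSB = 5.04/2^13 = 0.615 mV.
V_a = V_low + 3788·LSB = -0.189492 V; V_b = V_low + 3789·LSB = -0.188877 V.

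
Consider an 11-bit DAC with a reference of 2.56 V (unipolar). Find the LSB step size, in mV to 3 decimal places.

1.250 mV

Full-scale span = 2.56 V.
LSB = 2.56 / 2^11 = 2.56 / 2048 = 0.00125 V = 1.250 mV.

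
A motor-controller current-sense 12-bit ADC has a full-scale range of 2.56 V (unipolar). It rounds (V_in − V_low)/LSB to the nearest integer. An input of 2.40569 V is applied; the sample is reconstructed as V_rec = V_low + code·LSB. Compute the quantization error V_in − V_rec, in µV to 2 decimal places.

One LSB is 2.56 V / 4096 = 0.625 mV.
(V_in − V_low)/LSB = (2.40569 − 0)/0.000625 = 3849.1040 → code 3849 (round).
Code 3849 maps back to 0 + 3849×0.000625 V = 2.405625 V.
Difference: 6.5e-05 V → 65.00 µV.

65.00 µV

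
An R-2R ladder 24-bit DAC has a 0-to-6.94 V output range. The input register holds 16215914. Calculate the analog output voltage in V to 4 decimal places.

LSB = 6.94 V / 2^24 = 0.41 µV.
V_out = 0 + 16215914 × 4.13656e-07 V = 6.70781 V.

6.7078 V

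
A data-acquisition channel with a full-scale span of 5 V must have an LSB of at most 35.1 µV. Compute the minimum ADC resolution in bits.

18 bits

Number of steps required ≥ 5 V / 35.1 µV = 142450.14.
Need 2^N ≥ 142450.14; 2^17 = 131072, 2^18 = 262144.
Minimum N = 18.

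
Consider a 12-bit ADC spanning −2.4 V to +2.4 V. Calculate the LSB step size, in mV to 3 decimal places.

1.172 mV

Full-scale span = 4.8 V.
LSB = 4.8 / 2^12 = 4.8 / 4096 = 0.00117187 V = 1.172 mV.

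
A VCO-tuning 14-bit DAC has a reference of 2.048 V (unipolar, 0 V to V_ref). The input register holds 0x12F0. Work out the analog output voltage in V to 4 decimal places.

LSB = 2.048 V / 2^14 = 125.00 µV.
Code 0x12F0 = 4848 decimal.
V_out = 0 + 4848 × 0.000125 V = 0.606 V.

0.6060 V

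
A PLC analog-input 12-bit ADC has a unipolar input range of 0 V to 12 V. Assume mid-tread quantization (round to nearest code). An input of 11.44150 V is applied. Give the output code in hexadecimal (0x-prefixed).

code 0xF41 (decimal 3905)

Full-scale span = 12 V; LSB = 12/2^12 = 2.930 mV.
(11.44150 − 0) / 0.00292969 = 3905.365 LSBs.
round(3905.365) = 3905.
In hexadecimal (0x-prefixed): 0xF41.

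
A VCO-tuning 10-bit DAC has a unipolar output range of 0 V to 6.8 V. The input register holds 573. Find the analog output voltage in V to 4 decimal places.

LSB = 6.8 V / 2^10 = 6.641 mV.
V_out = 0 + 573 × 0.00664062 V = 3.80508 V.

3.8051 V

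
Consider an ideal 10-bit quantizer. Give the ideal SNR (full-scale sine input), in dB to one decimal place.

SNR ≈ 6.02·N + 1.76 dB = 6.02·10 + 1.76 = 61.96 dB.

62.0 dB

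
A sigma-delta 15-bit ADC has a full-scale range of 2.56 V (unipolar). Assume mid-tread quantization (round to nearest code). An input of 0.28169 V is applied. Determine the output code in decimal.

LSB = 2.56 V / 32768 = 78.12 µV.
Input sits at 3605.632 steps above V_low.
round(3605.632) = 3606.

code 3606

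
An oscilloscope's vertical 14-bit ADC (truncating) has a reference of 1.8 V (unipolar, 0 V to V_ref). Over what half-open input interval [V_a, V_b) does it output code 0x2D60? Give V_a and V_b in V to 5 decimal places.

[1.27617 V, 1.27628 V)

LSB = 1.8/2^14 = 109.86 µV.
Code 0x2D60 = 11616 decimal.
V_a = V_low + 11616·LSB = 1.27617 V; V_b = V_low + 11617·LSB = 1.27628 V.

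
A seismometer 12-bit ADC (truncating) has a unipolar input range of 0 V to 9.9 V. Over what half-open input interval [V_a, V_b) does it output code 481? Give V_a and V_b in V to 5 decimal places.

[1.16257 V, 1.16499 V)

LSB = 9.9/2^12 = 2.417 mV.
V_a = V_low + 481·LSB = 1.16257 V; V_b = V_low + 482·LSB = 1.16499 V.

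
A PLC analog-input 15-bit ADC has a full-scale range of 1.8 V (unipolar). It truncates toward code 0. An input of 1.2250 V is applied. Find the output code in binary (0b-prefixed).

code 0b101011100011100 (decimal 22300)

LSB = 1.8 V / 32768 = 54.93 µV.
(V_in − V_low)/LSB = (1.2250 − 0) / 5.49316e-05 = 22300.444.
So the output code is 22300.
In binary (0b-prefixed): 0b101011100011100.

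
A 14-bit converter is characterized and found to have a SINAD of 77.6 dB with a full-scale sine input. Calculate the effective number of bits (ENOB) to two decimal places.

12.60 bits

ENOB = (SINAD − 1.76) / 6.02 = (77.6 − 1.76)/6.02 = 12.598.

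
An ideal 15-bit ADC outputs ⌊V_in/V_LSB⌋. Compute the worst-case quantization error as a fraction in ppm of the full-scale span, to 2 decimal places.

30.52 ppm

Truncating → worst-case error = 1 LSB = V_FS/2^15, so 1e+06/32768 = 30.5176 ppm of full scale.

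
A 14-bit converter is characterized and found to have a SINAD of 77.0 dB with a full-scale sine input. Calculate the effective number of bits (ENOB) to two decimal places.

12.50 bits

ENOB = (SINAD − 1.76) / 6.02 = (77.0 − 1.76)/6.02 = 12.498.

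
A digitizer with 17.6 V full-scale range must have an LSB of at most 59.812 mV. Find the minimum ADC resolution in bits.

9 bits

Number of steps required ≥ 17.6 V / 59.812 mV = 294.26.
Need 2^N ≥ 294.26; 2^8 = 256, 2^9 = 512.
Minimum N = 9.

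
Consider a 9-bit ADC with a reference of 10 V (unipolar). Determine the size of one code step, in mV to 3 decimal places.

19.531 mV

Full-scale span = 10 V.
LSB = 10 / 2^9 = 10 / 512 = 0.0195312 V = 19.531 mV.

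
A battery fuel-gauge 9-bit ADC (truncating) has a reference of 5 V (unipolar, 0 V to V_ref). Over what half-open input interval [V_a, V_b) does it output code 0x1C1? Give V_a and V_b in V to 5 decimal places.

[4.38477 V, 4.39453 V)

LSB = 5/2^9 = 9.766 mV.
Code 0x1C1 = 449 decimal.
V_a = V_low + 449·LSB = 4.38477 V; V_b = V_low + 450·LSB = 4.39453 V.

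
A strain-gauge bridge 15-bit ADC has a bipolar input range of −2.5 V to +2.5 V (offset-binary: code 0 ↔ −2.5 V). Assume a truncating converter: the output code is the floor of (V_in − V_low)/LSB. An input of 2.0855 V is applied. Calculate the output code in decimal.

Full-scale span = 5 V; LSB = 5/2^15 = 152.59 µV.
Input sits at 30051.533 steps above V_low.
Floor → code 30051.

code 30051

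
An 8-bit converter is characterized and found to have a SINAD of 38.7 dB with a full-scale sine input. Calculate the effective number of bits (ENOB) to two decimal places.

6.14 bits

ENOB = (SINAD − 1.76) / 6.02 = (38.7 − 1.76)/6.02 = 6.136.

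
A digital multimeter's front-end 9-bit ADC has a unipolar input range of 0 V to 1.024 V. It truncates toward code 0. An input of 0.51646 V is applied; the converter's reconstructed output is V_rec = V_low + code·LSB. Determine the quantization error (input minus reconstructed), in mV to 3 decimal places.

0.460 mV

Step size: 1.024 V ÷ 2^9 = 2.000 mV.
(0.51646 − 0)/0.002 = 258.2300; ⌊·⌋ gives code 258.
V_rec = 0 + 258·0.002 = 0.516 V.
Difference: 0.00046 V → 0.460 mV.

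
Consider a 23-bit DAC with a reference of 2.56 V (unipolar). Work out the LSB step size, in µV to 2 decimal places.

Full-scale span = 2.56 V.
LSB = 2.56 / 2^23 = 2.56 / 8388608 = 3.05176e-07 V = 0.31 µV.

0.31 µV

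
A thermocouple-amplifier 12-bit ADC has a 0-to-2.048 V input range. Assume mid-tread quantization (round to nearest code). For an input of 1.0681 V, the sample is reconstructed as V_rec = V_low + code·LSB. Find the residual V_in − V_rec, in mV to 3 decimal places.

Step size: 2.048 V ÷ 2^12 = 0.500 mV.
(1.0681 − 0)/0.0005 = 2136.2000; round gives code 2136.
Reconstructed: 1.068 V.
Difference: 0.0001 V → 0.100 mV.

0.100 mV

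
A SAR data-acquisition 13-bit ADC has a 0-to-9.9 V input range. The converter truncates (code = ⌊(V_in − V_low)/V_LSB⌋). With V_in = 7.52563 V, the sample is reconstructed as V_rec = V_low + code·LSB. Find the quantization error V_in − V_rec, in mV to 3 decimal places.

One LSB is 9.9 V / 8192 = 1.208 mV.
(7.52563 − 0)/0.0012085 = 6227.2688; ⌊·⌋ gives code 6227.
Code 6227 maps back to 0 + 6227×0.0012085 V = 7.5253052 V.
Error = 7.52563 − 7.5253052 = 0.000324824 V = 0.325 mV.

0.325 mV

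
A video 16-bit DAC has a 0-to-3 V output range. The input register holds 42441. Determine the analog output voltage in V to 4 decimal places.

LSB = 3 V / 2^16 = 45.78 µV.
V_out = 0 + 42441 × 4.57764e-05 V = 1.94279 V.

1.9428 V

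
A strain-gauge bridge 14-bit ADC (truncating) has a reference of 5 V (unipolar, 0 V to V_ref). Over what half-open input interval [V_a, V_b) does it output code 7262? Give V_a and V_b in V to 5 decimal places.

LSB = 5/2^14 = 305.18 µV.
V_a = V_low + 7262·LSB = 2.21619 V; V_b = V_low + 7263·LSB = 2.21649 V.

[2.21619 V, 2.21649 V)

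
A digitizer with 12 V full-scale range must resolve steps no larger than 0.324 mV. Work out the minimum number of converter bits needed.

Number of steps required ≥ 12 V / 0.324 mV = 37037.04.
Need 2^N ≥ 37037.04; 2^15 = 32768, 2^16 = 65536.
Minimum N = 16.

16 bits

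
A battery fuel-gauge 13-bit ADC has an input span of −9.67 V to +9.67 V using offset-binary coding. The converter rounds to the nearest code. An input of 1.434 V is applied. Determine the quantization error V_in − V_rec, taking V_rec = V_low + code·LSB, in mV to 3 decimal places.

0.970 mV

One LSB is 19.34 V / 8192 = 2.361 mV.
(V_in − V_low)/LSB = (1.434 − (−9.67))/0.00236084 = 4703.4110 → code 4703 (round).
Reconstructed: 1.4330298 V.
Difference: 0.000970215 V → 0.970 mV.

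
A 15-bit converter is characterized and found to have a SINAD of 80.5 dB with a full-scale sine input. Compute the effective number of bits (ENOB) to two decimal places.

ENOB = (SINAD − 1.76) / 6.02 = (80.5 − 1.76)/6.02 = 13.080.

13.08 bits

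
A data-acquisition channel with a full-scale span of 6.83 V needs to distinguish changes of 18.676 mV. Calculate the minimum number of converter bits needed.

9 bits

Number of steps required ≥ 6.83 V / 18.676 mV = 365.71.
Need 2^N ≥ 365.71; 2^8 = 256, 2^9 = 512.
Minimum N = 9.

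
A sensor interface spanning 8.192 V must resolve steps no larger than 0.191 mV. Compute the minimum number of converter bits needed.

Number of steps required ≥ 8.192 V / 0.191 mV = 42890.05.
Need 2^N ≥ 42890.05; 2^15 = 32768, 2^16 = 65536.
Minimum N = 16.

16 bits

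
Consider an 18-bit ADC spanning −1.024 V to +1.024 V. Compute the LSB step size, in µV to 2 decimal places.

7.81 µV

Full-scale span = 2.048 V.
LSB = 2.048 / 2^18 = 2.048 / 262144 = 7.8125e-06 V = 7.81 µV.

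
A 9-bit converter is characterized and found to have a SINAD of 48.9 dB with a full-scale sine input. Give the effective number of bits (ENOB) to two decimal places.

ENOB = (SINAD − 1.76) / 6.02 = (48.9 − 1.76)/6.02 = 7.831.

7.83 bits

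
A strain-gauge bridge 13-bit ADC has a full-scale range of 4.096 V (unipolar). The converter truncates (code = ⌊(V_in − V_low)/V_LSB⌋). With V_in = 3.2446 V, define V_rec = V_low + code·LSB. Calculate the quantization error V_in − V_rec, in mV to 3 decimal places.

0.100 mV

LSB = 4.096/2^13 = 0.500 mV.
(V_in − V_low)/LSB = (3.2446 − 0)/0.0005 = 6489.2000 → code 6489 (floor).
Code 6489 maps back to 0 + 6489×0.0005 V = 3.2445 V.
Difference: 0.0001 V → 0.100 mV.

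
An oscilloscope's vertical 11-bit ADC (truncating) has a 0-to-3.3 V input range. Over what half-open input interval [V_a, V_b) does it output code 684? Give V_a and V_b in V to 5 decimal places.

[1.10215 V, 1.10376 V)

LSB = 3.3/2^11 = 1.611 mV.
V_a = V_low + 684·LSB = 1.10215 V; V_b = V_low + 685·LSB = 1.10376 V.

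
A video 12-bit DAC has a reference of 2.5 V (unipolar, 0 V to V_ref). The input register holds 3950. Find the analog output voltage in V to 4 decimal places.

LSB = 2.5 V / 2^12 = 0.610 mV.
V_out = 0 + 3950 × 0.000610352 V = 2.41089 V.

2.4109 V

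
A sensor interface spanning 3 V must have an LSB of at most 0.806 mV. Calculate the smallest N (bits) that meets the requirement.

Number of steps required ≥ 3 V / 0.806 mV = 3722.08.
Need 2^N ≥ 3722.08; 2^11 = 2048, 2^12 = 4096.
Minimum N = 12.

12 bits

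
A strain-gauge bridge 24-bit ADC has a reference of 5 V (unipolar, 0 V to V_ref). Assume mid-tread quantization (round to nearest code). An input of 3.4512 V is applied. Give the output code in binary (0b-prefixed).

code 0b101100001011001110010010 (decimal 11580306)

Full-scale span = 5 V; LSB = 5/2^24 = 0.30 µV.
Input sits at 11580305.572 steps above V_low.
Round → code 11580306.
In binary (0b-prefixed): 0b101100001011001110010010.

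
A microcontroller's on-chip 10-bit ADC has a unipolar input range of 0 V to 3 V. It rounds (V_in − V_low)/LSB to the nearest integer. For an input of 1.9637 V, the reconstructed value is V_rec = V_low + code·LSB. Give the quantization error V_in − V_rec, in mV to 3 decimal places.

0.809 mV

Step size: 3 V ÷ 2^10 = 2.930 mV.
(V_in − V_low)/LSB = (1.9637 − 0)/0.00292969 = 670.2763 → code 670 (round).
V_rec = 0 + 670·0.00292969 = 1.9628906 V.
V_in − V_rec = 0.000809375 V = 0.809 mV.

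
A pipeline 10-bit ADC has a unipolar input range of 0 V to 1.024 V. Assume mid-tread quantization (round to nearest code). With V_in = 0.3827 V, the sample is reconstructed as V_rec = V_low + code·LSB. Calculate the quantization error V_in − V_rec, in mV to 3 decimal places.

-0.300 mV

One LSB is 1.024 V / 1024 = 1.000 mV.
Scaled input = 382.7000 LSBs, so code = 383.
Reconstructed: 0.383 V.
Difference: -0.0003 V → -0.300 mV.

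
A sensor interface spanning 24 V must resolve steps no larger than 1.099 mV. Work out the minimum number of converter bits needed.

Number of steps required ≥ 24 V / 1.099 mV = 21838.03.
Need 2^N ≥ 21838.03; 2^14 = 16384, 2^15 = 32768.
Minimum N = 15.

15 bits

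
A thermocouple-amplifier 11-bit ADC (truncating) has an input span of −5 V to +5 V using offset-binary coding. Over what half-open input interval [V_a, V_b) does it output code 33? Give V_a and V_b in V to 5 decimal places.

[-4.83887 V, -4.83398 V)

LSB = 10/2^11 = 4.883 mV.
V_a = V_low + 33·LSB = -4.83887 V; V_b = V_low + 34·LSB = -4.83398 V.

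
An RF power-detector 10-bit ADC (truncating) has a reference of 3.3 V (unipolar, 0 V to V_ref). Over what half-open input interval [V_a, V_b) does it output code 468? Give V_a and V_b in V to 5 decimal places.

LSB = 3.3/2^10 = 3.223 mV.
V_a = V_low + 468·LSB = 1.5082 V; V_b = V_low + 469·LSB = 1.51143 V.

[1.50820 V, 1.51143 V)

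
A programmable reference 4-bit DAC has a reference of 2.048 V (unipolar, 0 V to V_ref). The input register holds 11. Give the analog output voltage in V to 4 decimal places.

1.4080 V

LSB = 2.048 V / 2^4 = 128.000 mV.
V_out = 0 + 11 × 0.128 V = 1.408 V.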